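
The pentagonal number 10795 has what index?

85

Set n(3n−1)/2 = 10795, giving 3n² − n − 21590 = 0.
The discriminant is 1 + 24·10795 = 259081, and √259081 = 509.
So n = (1 + 509) / 6 = 510/6 = 85.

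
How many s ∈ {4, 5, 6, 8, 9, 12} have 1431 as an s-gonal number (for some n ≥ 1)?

s = 4: P(4, 37) = 1369 and P(4, 38) = 1444; 1431 is not s-gonal.
s = 5: P(5, 31) = 1426 and P(5, 32) = 1520; 1431 is not s-gonal.
s = 6: P(6, 27) = 1431. ✓
s = 8: P(8, 22) = 1408 and P(8, 23) = 1541; 1431 is not s-gonal.
s = 9: P(9, 20) = 1350 and P(9, 21) = 1491; 1431 is not s-gonal.
s = 12: P(12, 17) = 1377 and P(12, 18) = 1548; 1431 is not s-gonal.
Hits: s ∈ {6} → 1.

1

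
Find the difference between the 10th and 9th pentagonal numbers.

Consecutive pentagonal numbers differ by 3n − 2: here 3·10 − 2 = 28.

28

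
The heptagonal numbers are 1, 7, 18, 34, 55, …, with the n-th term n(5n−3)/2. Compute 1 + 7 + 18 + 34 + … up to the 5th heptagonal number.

115

Σ i(5i−3)/2 = (5Σi² − 3Σi) / 2 over i = 1..5.
Σi = 15 and Σi² = 55.
(5·55 − 3·15) / 2 = 230/2 = 115.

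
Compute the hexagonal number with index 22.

946

The 22nd hexagonal number is n(2n−1) with n = 22.
22·(2·22 − 1) = 22·43 = 946.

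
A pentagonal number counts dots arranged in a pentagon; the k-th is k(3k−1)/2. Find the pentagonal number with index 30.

1335

30·(3·30 − 1)/2 = 30·89/2 = 1335.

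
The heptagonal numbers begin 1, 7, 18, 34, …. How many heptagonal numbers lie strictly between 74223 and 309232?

179

The n-th heptagonal number is n(5n−3)/2.
Smallest index with value > 74223: n = 173 (giving 74563).
Largest index with value < 309232: n = 351 (giving 307476).
Indices 173 through 351: 179 terms.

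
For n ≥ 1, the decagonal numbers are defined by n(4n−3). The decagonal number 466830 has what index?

Set n(4n−3) = 466830, giving 4n² − 3n − 466830 = 0.
So n = (3 + 2733) / 8 = 2736/8 = 342.

342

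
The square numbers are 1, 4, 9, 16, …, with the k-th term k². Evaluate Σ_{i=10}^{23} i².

4039

Σ_{i=10}^{23} i² = 4324 − 285 = 4039.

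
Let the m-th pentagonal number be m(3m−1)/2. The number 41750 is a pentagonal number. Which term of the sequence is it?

Set n(3n−1)/2 = 41750, giving 3n² − n − 83500 = 0.
The discriminant is 1 + 24·41750 = 1002001, and √1002001 = 1001.
So n = (1 + 1001) / 6 = 1002/6 = 167.
Check: 167·(3·167 − 1)/2 = 41750. ✓

167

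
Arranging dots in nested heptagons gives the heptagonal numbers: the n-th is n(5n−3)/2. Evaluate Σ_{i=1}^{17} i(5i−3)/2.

Σ i(5i−3)/2 = (5Σi² − 3Σi) / 2 over i = 1..17.
Σi = 153 and Σi² = 1785.
(5·1785 − 3·153) / 2 = 8466/2 = 4233.

4233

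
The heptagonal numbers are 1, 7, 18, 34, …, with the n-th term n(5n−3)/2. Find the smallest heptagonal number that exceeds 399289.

Solve n(5n−3)/2 > 399289 for integer n.
The largest n with value ≤ 399289 is 399 (since 397404 ≤ 399289 < 399400), so the first above is n = 400, value 399400.

399400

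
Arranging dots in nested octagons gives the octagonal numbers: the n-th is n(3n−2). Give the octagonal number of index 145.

62785

145·(3·145 − 2) = 145·433 = 62785.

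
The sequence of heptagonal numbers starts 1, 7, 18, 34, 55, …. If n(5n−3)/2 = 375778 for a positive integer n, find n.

Set n(5n−3)/2 = 375778, giving 5n² − 3n − 751556 = 0.
The discriminant is 9 + 40·375778 = 15031129, and √15031129 = 3877.
So n = (3 + 3877) / 10 = 3880/10 = 388.

388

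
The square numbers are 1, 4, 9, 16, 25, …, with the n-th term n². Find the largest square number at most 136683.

Solve n² ≤ 136683 for integer n.
n = 369 gives 136161 ≤ 136683, while n = 370 gives 136900 > 136683; so the answer is 136161.

136161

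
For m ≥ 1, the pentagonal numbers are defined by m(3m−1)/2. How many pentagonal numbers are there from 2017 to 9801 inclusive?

The n-th pentagonal number is n(3n−1)/2.
Smallest index with value ≥ 2017: n = 37 (giving 2035).
Largest index with value ≤ 9801: n = 81 (giving 9801).
Indices 37 through 81: 45 terms.

45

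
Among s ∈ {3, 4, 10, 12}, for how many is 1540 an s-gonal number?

s = 3: P(3, 55) = 1540. ✓
s = 4: P(4, 39) = 1521 and P(4, 40) = 1600; 1540 is not s-gonal.
s = 10: P(10, 20) = 1540. ✓
s = 12: P(12, 17) = 1377 and P(12, 18) = 1548; 1540 is not s-gonal.
Hits: s ∈ {3, 10} → 2.

2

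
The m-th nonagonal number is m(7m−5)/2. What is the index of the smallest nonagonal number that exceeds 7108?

Solve n(7n−5)/2 > 7108 for integer n.
The largest n with value ≤ 7108 is 45 (since 6975 ≤ 7108 < 7291), so the first above is n = 46, value 7291.

46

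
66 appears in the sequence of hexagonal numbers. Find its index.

Set n(2n−1) = 66, giving 2n² − n − 66 = 0.
So n = (1 + 23) / 4 = 24/4 = 6.

6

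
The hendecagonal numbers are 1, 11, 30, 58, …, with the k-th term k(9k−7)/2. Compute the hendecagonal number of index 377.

638261

377·(9·377 − 7)/2 = 377·3386/2 = 377·1693 = 638261.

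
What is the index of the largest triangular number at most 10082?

Solve n(n+1)/2 ≤ 10082 for integer n.
n = 141 gives 10011 ≤ 10082, while n = 142 gives 10153 > 10082; so the answer is index 141.

141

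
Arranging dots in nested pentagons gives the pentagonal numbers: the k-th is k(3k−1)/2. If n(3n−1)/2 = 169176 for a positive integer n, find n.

336

Set n(3n−1)/2 = 169176, giving 3n² − n − 338352 = 0.
So n = (1 + 2015) / 6 = 2016/6 = 336.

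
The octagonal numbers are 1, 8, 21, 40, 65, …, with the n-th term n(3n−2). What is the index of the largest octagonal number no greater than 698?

Solve n(3n−2) ≤ 698 for integer n.
n = 15 gives 645 ≤ 698, while n = 16 gives 736 > 698; so the answer is index 15.

15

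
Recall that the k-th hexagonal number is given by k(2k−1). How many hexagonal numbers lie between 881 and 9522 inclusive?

48

The n-th hexagonal number is n(2n−1).
Smallest index with value ≥ 881: n = 22 (giving 946).
Largest index with value ≤ 9522: n = 69 (giving 9453).
Indices 22 through 69: 48 terms.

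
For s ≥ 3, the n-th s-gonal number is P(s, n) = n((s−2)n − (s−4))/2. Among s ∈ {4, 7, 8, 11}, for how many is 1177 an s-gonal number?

s = 4: P(4, 34) = 1156 and P(4, 35) = 1225; 1177 is not s-gonal.
s = 7: P(7, 22) = 1177. ✓
s = 8: P(8, 20) = 1160 and P(8, 21) = 1281; 1177 is not s-gonal.
s = 11: P(11, 16) = 1096 and P(11, 17) = 1241; 1177 is not s-gonal.
Hits: s ∈ {7} → 1.

1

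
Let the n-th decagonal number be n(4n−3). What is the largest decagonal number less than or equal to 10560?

Solve n(4n−3) ≤ 10560 for integer n.
n = 51 gives 10251 ≤ 10560, while n = 52 gives 10660 > 10560; so the answer is 10251.

10251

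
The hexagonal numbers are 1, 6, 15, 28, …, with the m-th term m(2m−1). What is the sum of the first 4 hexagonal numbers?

50

Σ i(2i−1) = 2Σi² − Σi over i = 1..4.
Σi = 10 and Σi² = 30.
2·30 − 1·10 = 50.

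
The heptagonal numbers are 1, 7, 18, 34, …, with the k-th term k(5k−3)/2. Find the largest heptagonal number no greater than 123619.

122877

Solve n(5n−3)/2 ≤ 123619 for integer n.
n = 222 gives 122877 ≤ 123619, while n = 223 gives 123988 > 123619; so the answer is 122877.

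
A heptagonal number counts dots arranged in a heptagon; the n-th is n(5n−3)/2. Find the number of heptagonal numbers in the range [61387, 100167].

44

The n-th heptagonal number is n(5n−3)/2.
Smallest index with value ≥ 61387: n = 157 (giving 61387).
Largest index with value ≤ 100167: n = 200 (giving 99700).
Indices 157 through 200: 44 terms.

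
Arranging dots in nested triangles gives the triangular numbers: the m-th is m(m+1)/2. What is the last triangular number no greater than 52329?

52326

Solve n(n+1)/2 ≤ 52329 for integer n.
n = 323 gives 52326 ≤ 52329, while n = 324 gives 52650 > 52329; so the answer is 52326.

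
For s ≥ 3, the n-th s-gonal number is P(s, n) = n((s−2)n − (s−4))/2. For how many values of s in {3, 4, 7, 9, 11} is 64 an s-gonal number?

1

s = 3: P(3, 10) = 55 and P(3, 11) = 66; 64 is not s-gonal.
s = 4: P(4, 8) = 64. ✓
s = 7: P(7, 5) = 55 and P(7, 6) = 81; 64 is not s-gonal.
s = 9: P(9, 4) = 46 and P(9, 5) = 75; 64 is not s-gonal.
s = 11: P(11, 4) = 58 and P(11, 5) = 95; 64 is not s-gonal.
Hits: s ∈ {4} → 1.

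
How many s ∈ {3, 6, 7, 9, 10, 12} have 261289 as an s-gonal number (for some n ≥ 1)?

1

s = 3: P(3, 722) = 261003 and P(3, 723) = 261726; 261289 is not s-gonal.
s = 6: P(6, 361) = 260281 and P(6, 362) = 261726; 261289 is not s-gonal.
s = 7: P(7, 323) = 260338 and P(7, 324) = 261954; 261289 is not s-gonal.
s = 9: P(9, 273) = 260169 and P(9, 274) = 262081; 261289 is not s-gonal.
s = 10: P(10, 255) = 259335 and P(10, 256) = 261376; 261289 is not s-gonal.
s = 12: P(12, 229) = 261289. ✓
Hits: s ∈ {12} → 1.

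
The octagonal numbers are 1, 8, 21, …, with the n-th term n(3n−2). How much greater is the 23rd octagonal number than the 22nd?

133

Consecutive octagonal numbers differ by 6n − 5: here 6·23 − 5 = 133.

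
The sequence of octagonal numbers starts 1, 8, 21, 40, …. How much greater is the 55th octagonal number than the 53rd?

55·(3·55 − 2) = 8965 and 53·(3·53 − 2) = 8321.
Difference: 8965 − 8321 = 644.

644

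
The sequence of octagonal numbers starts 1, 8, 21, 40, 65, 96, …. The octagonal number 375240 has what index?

354

Set n(3n−2) = 375240, giving 3n² − 2n − 375240 = 0.
So n = (2 + 2122) / 6 = 2124/6 = 354.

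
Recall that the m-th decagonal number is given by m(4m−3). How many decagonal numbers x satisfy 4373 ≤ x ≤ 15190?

The n-th decagonal number is n(4n−3).
Smallest index with value ≥ 4373: n = 34 (giving 4522).
Largest index with value ≤ 15190: n = 62 (giving 15190).
Indices 34 through 62: 29 terms.

29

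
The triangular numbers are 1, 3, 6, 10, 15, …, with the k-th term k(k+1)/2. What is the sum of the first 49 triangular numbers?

20825

Σ i(i+1)/2 = (Σi² + Σi) / 2 over i = 1..49.
Σi = 1225 and Σi² = 40425.
(1·40425 + 1·1225) / 2 = 41650/2 = 20825.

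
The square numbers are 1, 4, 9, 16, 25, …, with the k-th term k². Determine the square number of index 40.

1600

The 40th square number is n² with n = 40.
40² = 1600.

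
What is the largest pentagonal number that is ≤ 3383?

Solve n(3n−1)/2 ≤ 3383 for integer n.
n = 47 gives 3290 ≤ 3383, while n = 48 gives 3432 > 3383; so the answer is 3290.

3290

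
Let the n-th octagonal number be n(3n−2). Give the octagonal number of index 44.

5720

The 44th octagonal number is n(3n−2) with n = 44.
44·(3·44 − 2) = 44·130 = 5720.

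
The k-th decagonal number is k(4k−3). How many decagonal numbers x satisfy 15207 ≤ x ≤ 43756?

The n-th decagonal number is n(4n−3).
Smallest index with value ≥ 15207: n = 63 (giving 15687).
Largest index with value ≤ 43756: n = 104 (giving 42952).
Indices 63 through 104: 42 terms.

42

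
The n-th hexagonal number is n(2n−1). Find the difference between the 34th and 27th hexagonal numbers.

34·(2·34 − 1) = 2278 and 27·(2·27 − 1) = 1431.
Difference: 2278 − 1431 = 847.

847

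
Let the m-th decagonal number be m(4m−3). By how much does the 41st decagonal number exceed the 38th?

41·(4·41 − 3) = 6601 and 38·(4·38 − 3) = 5662.
Difference: 6601 − 5662 = 939.

939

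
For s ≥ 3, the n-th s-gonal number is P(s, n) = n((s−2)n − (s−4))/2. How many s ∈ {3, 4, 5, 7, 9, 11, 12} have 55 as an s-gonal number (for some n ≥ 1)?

2

s = 3: P(3, 10) = 55. ✓
s = 4: P(4, 7) = 49 and P(4, 8) = 64; 55 is not s-gonal.
s = 5: P(5, 6) = 51 and P(5, 7) = 70; 55 is not s-gonal.
s = 7: P(7, 5) = 55. ✓
s = 9: P(9, 4) = 46 and P(9, 5) = 75; 55 is not s-gonal.
s = 11: P(11, 3) = 30 and P(11, 4) = 58; 55 is not s-gonal.
s = 12: P(12, 3) = 33 and P(12, 4) = 64; 55 is not s-gonal.
Hits: s ∈ {3, 7} → 2.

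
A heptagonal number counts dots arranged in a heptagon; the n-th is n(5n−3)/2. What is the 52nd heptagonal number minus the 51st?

Consecutive heptagonal numbers differ by 5n − 4: here 5·52 − 4 = 256.

256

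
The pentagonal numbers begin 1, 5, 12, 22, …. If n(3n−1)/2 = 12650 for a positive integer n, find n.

92

Set n(3n−1)/2 = 12650, giving 3n² − n − 25300 = 0.
The discriminant is 1 + 24·12650 = 303601, and √303601 = 551.
So n = (1 + 551) / 6 = 552/6 = 92.
Check: 92·(3·92 − 1)/2 = 12650. ✓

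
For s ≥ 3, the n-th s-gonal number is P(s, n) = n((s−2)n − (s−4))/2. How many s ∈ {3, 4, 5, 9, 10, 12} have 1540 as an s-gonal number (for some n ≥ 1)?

s = 3: P(3, 55) = 1540. ✓
s = 4: P(4, 39) = 1521 and P(4, 40) = 1600; 1540 is not s-gonal.
s = 5: P(5, 32) = 1520 and P(5, 33) = 1617; 1540 is not s-gonal.
s = 9: P(9, 21) = 1491 and P(9, 22) = 1639; 1540 is not s-gonal.
s = 10: P(10, 20) = 1540. ✓
s = 12: P(12, 17) = 1377 and P(12, 18) = 1548; 1540 is not s-gonal.
Hits: s ∈ {3, 10} → 2.

2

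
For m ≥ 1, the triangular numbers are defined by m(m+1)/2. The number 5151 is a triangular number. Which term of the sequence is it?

101

Set n(n+1)/2 = 5151, giving n² + n − 10302 = 0.
So n = (-1 + 203) / 2 = 202/2 = 101.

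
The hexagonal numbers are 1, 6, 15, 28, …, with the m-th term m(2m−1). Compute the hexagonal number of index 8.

8·(2·8 − 1) = 8·15 = 120.

120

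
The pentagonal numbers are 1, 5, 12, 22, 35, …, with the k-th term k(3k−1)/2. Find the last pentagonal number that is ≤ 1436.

Solve n(3n−1)/2 ≤ 1436 for integer n.
n = 31 gives 1426 ≤ 1436, while n = 32 gives 1520 > 1436; so the answer is 1426.

1426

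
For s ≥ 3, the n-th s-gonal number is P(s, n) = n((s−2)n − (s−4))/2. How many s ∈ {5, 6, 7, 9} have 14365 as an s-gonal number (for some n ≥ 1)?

1

s = 5: P(5, 98) = 14357 and P(5, 99) = 14652; 14365 is not s-gonal.
s = 6: P(6, 85) = 14365. ✓
s = 7: P(7, 76) = 14326 and P(7, 77) = 14707; 14365 is not s-gonal.
s = 9: P(9, 64) = 14176 and P(9, 65) = 14625; 14365 is not s-gonal.
Hits: s ∈ {6} → 1.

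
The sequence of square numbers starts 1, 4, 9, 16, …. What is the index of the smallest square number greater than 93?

10

Solve n² > 93 for integer n.
The largest n with value ≤ 93 is 9 (since 81 ≤ 93 < 100), so the first above is n = 10, value 100.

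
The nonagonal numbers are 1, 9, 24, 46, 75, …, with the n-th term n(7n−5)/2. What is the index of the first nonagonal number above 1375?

Solve n(7n−5)/2 > 1375 for integer n.
The largest n with value ≤ 1375 is 20 (since 1350 ≤ 1375 < 1491), so the first above is n = 21, value 1491.

21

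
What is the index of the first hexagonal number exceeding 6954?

Solve n(2n−1) > 6954 for integer n.
The largest n with value ≤ 6954 is 59 (since 6903 ≤ 6954 < 7140), so the first above is n = 60, value 7140.

60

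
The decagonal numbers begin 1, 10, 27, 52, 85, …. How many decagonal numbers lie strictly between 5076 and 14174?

The n-th decagonal number is n(4n−3).
Smallest index with value > 5076: n = 37 (giving 5365).
Largest index with value < 14174: n = 59 (giving 13747).
Indices 37 through 59: 23 terms.

23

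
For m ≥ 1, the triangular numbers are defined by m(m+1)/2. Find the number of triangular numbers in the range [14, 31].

3

The n-th triangular number is n(n+1)/2.
Smallest index with value ≥ 14: n = 5 (giving 15).
Largest index with value ≤ 31: n = 7 (giving 28).
Indices 5 through 7: 3 terms.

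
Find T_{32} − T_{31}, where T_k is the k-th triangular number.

32

Consecutive triangular numbers differ by n: T_{32} − T_{31} = 32.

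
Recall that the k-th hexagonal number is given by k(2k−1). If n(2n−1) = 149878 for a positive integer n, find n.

Set n(2n−1) = 149878, giving 2n² − n − 149878 = 0.
The discriminant is 1 + 8·149878 = 1199025, and √1199025 = 1095.
So n = (1 + 1095) / 4 = 1096/4 = 274.

274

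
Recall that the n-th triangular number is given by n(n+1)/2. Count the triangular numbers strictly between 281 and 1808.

The n-th triangular number is n(n+1)/2.
Smallest index with value > 281: n = 24 (giving 300).
Largest index with value < 1808: n = 59 (giving 1770).
Indices 24 through 59: 36 terms.

36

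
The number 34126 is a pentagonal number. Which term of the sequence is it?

Set n(3n−1)/2 = 34126, giving 3n² − n − 68252 = 0.
So n = (1 + 905) / 6 = 906/6 = 151.

151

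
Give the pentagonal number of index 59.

The 59th pentagonal number is n(3n−1)/2 with n = 59.
59·(3·59 − 1)/2 = 59·176/2 = 59·88 = 5192.

5192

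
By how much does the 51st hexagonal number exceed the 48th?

591

51·(2·51 − 1) = 5151 and 48·(2·48 − 1) = 4560.
Difference: 5151 − 4560 = 591.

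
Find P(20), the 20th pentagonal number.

590

The 20th pentagonal number is n(3n−1)/2 with n = 20.
20·(3·20 − 1)/2 = 20·59/2 = 590.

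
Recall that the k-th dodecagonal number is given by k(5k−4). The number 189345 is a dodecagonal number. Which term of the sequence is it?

Set n(5n−4) = 189345, giving 5n² − 4n − 189345 = 0.
The discriminant is 16 + 20·189345 = 3786916, and √3786916 = 1946.
So n = (4 + 1946) / 10 = 1950/10 = 195.

195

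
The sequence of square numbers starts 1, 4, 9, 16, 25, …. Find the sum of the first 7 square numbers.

Σ_{i=1}^{7} i² = 7·8·15/6 = 140.

140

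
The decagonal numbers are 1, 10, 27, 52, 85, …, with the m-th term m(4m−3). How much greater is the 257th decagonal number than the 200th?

104025

257·(4·257 − 3) = 263425 and 200·(4·200 − 3) = 159400.
Difference: 263425 − 159400 = 104025.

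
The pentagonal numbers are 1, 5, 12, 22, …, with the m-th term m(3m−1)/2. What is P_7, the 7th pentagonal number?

70

The 7th pentagonal number is n(3n−1)/2 with n = 7.
7·(3·7 − 1)/2 = 7·20/2 = 7·10 = 70.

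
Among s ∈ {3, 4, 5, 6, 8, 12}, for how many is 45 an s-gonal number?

s = 3: P(3, 9) = 45. ✓
s = 4: P(4, 6) = 36 and P(4, 7) = 49; 45 is not s-gonal.
s = 5: P(5, 5) = 35 and P(5, 6) = 51; 45 is not s-gonal.
s = 6: P(6, 5) = 45. ✓
s = 8: P(8, 4) = 40 and P(8, 5) = 65; 45 is not s-gonal.
s = 12: P(12, 3) = 33 and P(12, 4) = 64; 45 is not s-gonal.
Hits: s ∈ {3, 6} → 2.

2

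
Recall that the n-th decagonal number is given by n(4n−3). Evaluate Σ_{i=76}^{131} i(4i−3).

Σ i(4i−3) = 4Σi² − 3Σi over i = 76..131.
Σi = 8646 − 2850 = 5796 and Σi² = 757966 − 143450 = 614516.
4·614516 − 3·5796 = 2440676.

2440676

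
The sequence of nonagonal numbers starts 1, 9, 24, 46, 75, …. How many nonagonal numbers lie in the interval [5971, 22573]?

39

The n-th nonagonal number is n(7n−5)/2.
Smallest index with value ≥ 5971: n = 42 (giving 6069).
Largest index with value ≤ 22573: n = 80 (giving 22200).
Indices 42 through 80: 39 terms.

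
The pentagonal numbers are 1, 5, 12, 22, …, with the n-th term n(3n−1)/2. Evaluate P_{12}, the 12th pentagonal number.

The 12th pentagonal number is n(3n−1)/2 with n = 12.
12·(3·12 − 1)/2 = 12·35/2 = 210.

210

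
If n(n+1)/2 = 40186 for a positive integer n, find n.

Set n(n+1)/2 = 40186, giving n² + n − 80372 = 0.
The discriminant is 1 + 8·40186 = 321489, and √321489 = 567.
So n = (-1 + 567) / 2 = 566/2 = 283.

283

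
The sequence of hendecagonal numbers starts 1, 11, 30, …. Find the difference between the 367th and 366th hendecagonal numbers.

Consecutive hendecagonal numbers differ by 9n − 8: here 9·367 − 8 = 3295.

3295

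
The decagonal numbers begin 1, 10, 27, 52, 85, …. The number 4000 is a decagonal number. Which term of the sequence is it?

Set n(4n−3) = 4000, giving 4n² − 3n − 4000 = 0.
The discriminant is 9 + 16·4000 = 64009, and √64009 = 253.
So n = (3 + 253) / 8 = 256/8 = 32.

32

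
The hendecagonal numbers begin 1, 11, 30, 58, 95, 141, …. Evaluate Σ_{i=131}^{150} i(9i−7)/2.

Σ i(9i−7)/2 = (9Σi² − 7Σi) / 2 over i = 131..150.
Σi = 11325 − 8515 = 2810 and Σi² = 1136275 − 740805 = 395470.
(9·395470 − 7·2810) / 2 = 3539560/2 = 1769780.

1769780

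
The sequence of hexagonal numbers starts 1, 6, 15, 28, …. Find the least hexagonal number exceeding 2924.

Solve n(2n−1) > 2924 for integer n.
The largest n with value ≤ 2924 is 38 (since 2850 ≤ 2924 < 3003), so the first above is n = 39, value 3003.

3003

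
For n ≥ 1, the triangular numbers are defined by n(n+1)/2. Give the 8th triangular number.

36

The 8th triangular number is n(n+1)/2 with n = 8.
8·9/2 = 72/2 = 36.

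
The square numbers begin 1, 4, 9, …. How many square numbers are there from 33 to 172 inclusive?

The n-th square number is n².
Smallest index with value ≥ 33: n = 6 (giving 36).
Largest index with value ≤ 172: n = 13 (giving 169).
Indices 6 through 13: 8 terms.

8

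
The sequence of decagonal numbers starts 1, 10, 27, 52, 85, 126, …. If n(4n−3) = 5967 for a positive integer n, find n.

39

Set n(4n−3) = 5967, giving 4n² − 3n − 5967 = 0.
So n = (3 + 309) / 8 = 312/8 = 39.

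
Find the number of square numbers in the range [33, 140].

The n-th square number is n².
Smallest index with value ≥ 33: n = 6 (giving 36).
Largest index with value ≤ 140: n = 11 (giving 121).
Indices 6 through 11: 6 terms.

6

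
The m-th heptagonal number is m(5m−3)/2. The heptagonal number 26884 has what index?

104

Set n(5n−3)/2 = 26884, giving 5n² − 3n − 53768 = 0.
The discriminant is 9 + 40·26884 = 1075369, and √1075369 = 1037.
So n = (3 + 1037) / 10 = 1040/10 = 104.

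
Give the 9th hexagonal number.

The 9th hexagonal number is n(2n−1) with n = 9.
9·(2·9 − 1) = 9·17 = 153.

153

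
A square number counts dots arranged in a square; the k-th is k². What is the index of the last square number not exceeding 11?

Solve n² ≤ 11 for integer n.
n = 3 gives 9 ≤ 11, while n = 4 gives 16 > 11; so the answer is index 3.

3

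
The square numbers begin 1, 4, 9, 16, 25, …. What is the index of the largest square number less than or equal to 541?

23

Solve n² ≤ 541 for integer n.
n = 23 gives 529 ≤ 541, while n = 24 gives 576 > 541; so the answer is index 23.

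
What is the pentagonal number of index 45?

3015

The 45th pentagonal number is n(3n−1)/2 with n = 45.
45·(3·45 − 1)/2 = 45·134/2 = 45·67 = 3015.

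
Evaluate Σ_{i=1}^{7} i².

140

Σ_{i=1}^{7} i² = 7·8·15/6 = 140.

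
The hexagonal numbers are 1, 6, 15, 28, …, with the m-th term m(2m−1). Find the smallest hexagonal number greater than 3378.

Solve n(2n−1) > 3378 for integer n.
The largest n with value ≤ 3378 is 41 (since 3321 ≤ 3378 < 3486), so the first above is n = 42, value 3486.

3486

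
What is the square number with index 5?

5² = 25.

25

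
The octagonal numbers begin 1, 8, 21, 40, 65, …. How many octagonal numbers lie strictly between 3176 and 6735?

15

The n-th octagonal number is n(3n−2).
Smallest index with value > 3176: n = 33 (giving 3201).
Largest index with value < 6735: n = 47 (giving 6533).
Indices 33 through 47: 15 terms.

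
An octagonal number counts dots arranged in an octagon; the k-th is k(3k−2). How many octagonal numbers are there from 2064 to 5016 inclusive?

The n-th octagonal number is n(3n−2).
Smallest index with value ≥ 2064: n = 27 (giving 2133).
Largest index with value ≤ 5016: n = 41 (giving 4961).
Indices 27 through 41: 15 terms.

15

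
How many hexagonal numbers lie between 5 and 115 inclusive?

6

The n-th hexagonal number is n(2n−1).
Smallest index with value ≥ 5: n = 2 (giving 6).
Largest index with value ≤ 115: n = 7 (giving 91).
Indices 2 through 7: 6 terms.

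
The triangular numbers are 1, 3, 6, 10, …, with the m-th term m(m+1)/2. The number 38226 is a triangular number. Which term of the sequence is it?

276

Set n(n+1)/2 = 38226, giving n² + n − 76452 = 0.
So n = (-1 + 553) / 2 = 552/2 = 276.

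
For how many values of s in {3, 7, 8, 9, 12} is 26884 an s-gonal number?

2

s = 3: P(3, 231) = 26796 and P(3, 232) = 27028; 26884 is not s-gonal.
s = 7: P(7, 104) = 26884. ✓
s = 8: P(8, 94) = 26320 and P(8, 95) = 26885; 26884 is not s-gonal.
s = 9: P(9, 88) = 26884. ✓
s = 12: P(12, 73) = 26353 and P(12, 74) = 27084; 26884 is not s-gonal.
Hits: s ∈ {7, 9} → 2.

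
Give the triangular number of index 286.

286·287/2 = 82082/2 = 41041.

41041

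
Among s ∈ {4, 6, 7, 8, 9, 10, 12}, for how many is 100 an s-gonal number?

s = 4: P(4, 10) = 100. ✓
s = 6: P(6, 7) = 91 and P(6, 8) = 120; 100 is not s-gonal.
s = 7: P(7, 6) = 81 and P(7, 7) = 112; 100 is not s-gonal.
s = 8: P(8, 6) = 96 and P(8, 7) = 133; 100 is not s-gonal.
s = 9: P(9, 5) = 75 and P(9, 6) = 111; 100 is not s-gonal.
s = 10: P(10, 5) = 85 and P(10, 6) = 126; 100 is not s-gonal.
s = 12: P(12, 4) = 64 and P(12, 5) = 105; 100 is not s-gonal.
Hits: s ∈ {4} → 1.

1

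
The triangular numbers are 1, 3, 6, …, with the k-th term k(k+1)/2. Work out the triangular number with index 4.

10

The 4th triangular number is n(n+1)/2 with n = 4.
4·5/2 = 20/2 = 10.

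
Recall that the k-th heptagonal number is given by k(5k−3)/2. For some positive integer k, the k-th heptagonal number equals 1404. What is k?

24

Set n(5n−3)/2 = 1404, giving 5n² − 3n − 2808 = 0.
The discriminant is 9 + 40·1404 = 56169, and √56169 = 237.
So n = (3 + 237) / 10 = 240/10 = 24.
Check: 24·(5·24 − 3)/2 = 1404. ✓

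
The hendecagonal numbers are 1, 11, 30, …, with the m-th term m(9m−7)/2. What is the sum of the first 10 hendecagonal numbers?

Σ i(9i−7)/2 = (9Σi² − 7Σi) / 2 over i = 1..10.
Σi = 55 and Σi² = 385.
(9·385 − 7·55) / 2 = 3080/2 = 1540.

1540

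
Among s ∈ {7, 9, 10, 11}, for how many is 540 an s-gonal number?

s = 7: P(7, 15) = 540. ✓
s = 9: P(9, 12) = 474 and P(9, 13) = 559; 540 is not s-gonal.
s = 10: P(10, 12) = 540. ✓
s = 11: P(11, 11) = 506 and P(11, 12) = 606; 540 is not s-gonal.
Hits: s ∈ {7, 10} → 2.

2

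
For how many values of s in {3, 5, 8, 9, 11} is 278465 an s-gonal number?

s = 3: P(3, 745) = 277885 and P(3, 746) = 278631; 278465 is not s-gonal.
s = 5: P(5, 431) = 278426 and P(5, 432) = 279720; 278465 is not s-gonal.
s = 8: P(8, 305) = 278465. ✓
s = 9: P(9, 282) = 277629 and P(9, 283) = 279604; 278465 is not s-gonal.
s = 11: P(11, 249) = 278133 and P(11, 250) = 280375; 278465 is not s-gonal.
Hits: s ∈ {8} → 1.

1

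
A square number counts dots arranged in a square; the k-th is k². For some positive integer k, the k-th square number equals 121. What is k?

We need n² = 121, so n = √121 = 11.
Check: 11² = 121. ✓

11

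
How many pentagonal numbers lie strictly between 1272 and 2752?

The n-th pentagonal number is n(3n−1)/2.
Smallest index with value > 1272: n = 30 (giving 1335).
Largest index with value < 2752: n = 42 (giving 2625).
Indices 30 through 42: 13 terms.

13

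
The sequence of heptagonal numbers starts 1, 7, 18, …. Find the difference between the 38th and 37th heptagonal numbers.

Consecutive heptagonal numbers differ by 5n − 4: here 5·38 − 4 = 186.

186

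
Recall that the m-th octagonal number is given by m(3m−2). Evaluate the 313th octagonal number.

The 313th octagonal number is n(3n−2) with n = 313.
313·(3·313 − 2) = 313·937 = 293281.

293281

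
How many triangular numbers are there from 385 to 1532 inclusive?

27

The n-th triangular number is n(n+1)/2.
Smallest index with value ≥ 385: n = 28 (giving 406).
Largest index with value ≤ 1532: n = 54 (giving 1485).
Indices 28 through 54: 27 terms.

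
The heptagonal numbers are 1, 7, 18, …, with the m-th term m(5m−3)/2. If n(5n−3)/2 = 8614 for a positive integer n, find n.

59

Set n(5n−3)/2 = 8614, giving 5n² − 3n − 17228 = 0.
So n = (3 + 587) / 10 = 590/10 = 59.
Check: 59·(5·59 − 3)/2 = 8614. ✓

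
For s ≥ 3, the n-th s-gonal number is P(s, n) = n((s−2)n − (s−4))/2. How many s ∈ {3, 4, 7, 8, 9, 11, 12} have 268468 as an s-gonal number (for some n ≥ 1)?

1

s = 3: P(3, 732) = 268278 and P(3, 733) = 269011; 268468 is not s-gonal.
s = 4: P(4, 518) = 268324 and P(4, 519) = 269361; 268468 is not s-gonal.
s = 7: P(7, 328) = 268468. ✓
s = 8: P(8, 299) = 267605 and P(8, 300) = 269400; 268468 is not s-gonal.
s = 9: P(9, 277) = 267859 and P(9, 278) = 269799; 268468 is not s-gonal.
s = 11: P(11, 244) = 267058 and P(11, 245) = 269255; 268468 is not s-gonal.
s = 12: P(12, 232) = 268192 and P(12, 233) = 270513; 268468 is not s-gonal.
Hits: s ∈ {7} → 1.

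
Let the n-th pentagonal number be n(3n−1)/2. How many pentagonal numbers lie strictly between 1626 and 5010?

24

The n-th pentagonal number is n(3n−1)/2.
Smallest index with value > 1626: n = 34 (giving 1717).
Largest index with value < 5010: n = 57 (giving 4845).
Indices 34 through 57: 24 terms.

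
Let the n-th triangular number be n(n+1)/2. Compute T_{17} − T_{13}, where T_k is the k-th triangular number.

62

17·18/2 = 153 and 13·14/2 = 91.
Difference: 153 − 91 = 62.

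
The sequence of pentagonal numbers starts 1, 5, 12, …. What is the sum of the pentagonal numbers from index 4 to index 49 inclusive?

60007

Σ i(3i−1)/2 = (3Σi² − Σi) / 2 over i = 4..49.
Σi = 1225 − 6 = 1219 and Σi² = 40425 − 14 = 40411.
(3·40411 − 1·1219) / 2 = 120014/2 = 60007.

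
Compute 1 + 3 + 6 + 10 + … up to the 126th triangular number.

341376

Σ i(i+1)/2 = (Σi² + Σi) / 2 over i = 1..126.
Σi = 8001 and Σi² = 674751.
(1·674751 + 1·8001) / 2 = 682752/2 = 341376.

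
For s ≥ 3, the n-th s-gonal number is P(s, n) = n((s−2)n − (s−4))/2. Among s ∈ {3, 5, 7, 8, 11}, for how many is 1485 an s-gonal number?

s = 3: P(3, 54) = 1485. ✓
s = 5: P(5, 31) = 1426 and P(5, 32) = 1520; 1485 is not s-gonal.
s = 7: P(7, 24) = 1404 and P(7, 25) = 1525; 1485 is not s-gonal.
s = 8: P(8, 22) = 1408 and P(8, 23) = 1541; 1485 is not s-gonal.
s = 11: P(11, 18) = 1395 and P(11, 19) = 1558; 1485 is not s-gonal.
Hits: s ∈ {3} → 1.

1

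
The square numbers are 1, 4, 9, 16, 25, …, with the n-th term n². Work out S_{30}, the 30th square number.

900

30² = 900.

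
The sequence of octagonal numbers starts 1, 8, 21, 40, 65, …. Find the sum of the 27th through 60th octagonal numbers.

199869

Σ i(3i−2) = 3Σi² − 2Σi over i = 27..60.
Σi = 1830 − 351 = 1479 and Σi² = 73810 − 6201 = 67609.
3·67609 − 2·1479 = 199869.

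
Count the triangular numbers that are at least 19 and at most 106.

9

The n-th triangular number is n(n+1)/2.
Smallest index with value ≥ 19: n = 6 (giving 21).
Largest index with value ≤ 106: n = 14 (giving 105).
Indices 6 through 14: 9 terms.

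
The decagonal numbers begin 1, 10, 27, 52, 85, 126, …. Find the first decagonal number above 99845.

100647

Solve n(4n−3) > 99845 for integer n.
The largest n with value ≤ 99845 is 158 (since 99382 ≤ 99845 < 100647), so the first above is n = 159, value 100647.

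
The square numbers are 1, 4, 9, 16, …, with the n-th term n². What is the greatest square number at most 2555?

2500

Solve n² ≤ 2555 for integer n.
n = 50 gives 2500 ≤ 2555, while n = 51 gives 2601 > 2555; so the answer is 2500.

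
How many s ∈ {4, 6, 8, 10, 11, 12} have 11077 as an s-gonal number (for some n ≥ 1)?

s = 4: P(4, 105) = 11025 and P(4, 106) = 11236; 11077 is not s-gonal.
s = 6: P(6, 74) = 10878 and P(6, 75) = 11175; 11077 is not s-gonal.
s = 8: P(8, 61) = 11041 and P(8, 62) = 11408; 11077 is not s-gonal.
s = 10: P(10, 53) = 11077. ✓
s = 11: P(11, 50) = 11075 and P(11, 51) = 11526; 11077 is not s-gonal.
s = 12: P(12, 47) = 10857 and P(12, 48) = 11328; 11077 is not s-gonal.
Hits: s ∈ {10} → 1.

1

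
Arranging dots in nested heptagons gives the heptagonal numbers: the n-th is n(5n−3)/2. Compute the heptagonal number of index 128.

40768

The 128th heptagonal number is n(5n−3)/2 with n = 128.
128·(5·128 − 3)/2 = 128·637/2 = 40768.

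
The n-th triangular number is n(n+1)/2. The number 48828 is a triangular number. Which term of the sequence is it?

312

Set n(n+1)/2 = 48828, giving n² + n − 97656 = 0.
The discriminant is 1 + 8·48828 = 390625, and √390625 = 625.
So n = (-1 + 625) / 2 = 624/2 = 312.
Check: 312·313/2 = 48828. ✓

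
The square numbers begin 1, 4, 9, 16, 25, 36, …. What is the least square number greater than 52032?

52441

Solve n² > 52032 for integer n.
The largest n with value ≤ 52032 is 228 (since 51984 ≤ 52032 < 52441), so the first above is n = 229, value 52441.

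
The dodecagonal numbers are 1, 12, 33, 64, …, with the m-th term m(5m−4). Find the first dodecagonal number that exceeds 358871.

Solve n(5n−4) > 358871 for integer n.
The largest n with value ≤ 358871 is 268 (since 358048 ≤ 358871 < 360729), so the first above is n = 269, value 360729.

360729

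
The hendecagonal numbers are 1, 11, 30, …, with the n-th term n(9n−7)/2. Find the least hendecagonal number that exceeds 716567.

718600

Solve n(9n−7)/2 > 716567 for integer n.
The largest n with value ≤ 716567 is 399 (since 715008 ≤ 716567 < 718600), so the first above is n = 400, value 718600.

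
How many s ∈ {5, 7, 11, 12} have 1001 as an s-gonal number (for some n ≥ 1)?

1

s = 5: P(5, 26) = 1001. ✓
s = 7: P(7, 20) = 970 and P(7, 21) = 1071; 1001 is not s-gonal.
s = 11: P(11, 15) = 960 and P(11, 16) = 1096; 1001 is not s-gonal.
s = 12: P(12, 14) = 924 and P(12, 15) = 1065; 1001 is not s-gonal.
Hits: s ∈ {5} → 1.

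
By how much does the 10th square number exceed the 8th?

10² = 100 and 8² = 64.
Difference: 100 − 64 = 36.

36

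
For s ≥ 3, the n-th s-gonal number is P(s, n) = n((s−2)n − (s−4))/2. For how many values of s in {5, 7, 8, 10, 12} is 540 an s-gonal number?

s = 5: P(5, 19) = 532 and P(5, 20) = 590; 540 is not s-gonal.
s = 7: P(7, 15) = 540. ✓
s = 8: P(8, 13) = 481 and P(8, 14) = 560; 540 is not s-gonal.
s = 10: P(10, 12) = 540. ✓
s = 12: P(12, 10) = 460 and P(12, 11) = 561; 540 is not s-gonal.
Hits: s ∈ {7, 10} → 2.

2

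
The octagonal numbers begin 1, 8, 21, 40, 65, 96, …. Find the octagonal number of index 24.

1680

24·(3·24 − 2) = 24·70 = 1680.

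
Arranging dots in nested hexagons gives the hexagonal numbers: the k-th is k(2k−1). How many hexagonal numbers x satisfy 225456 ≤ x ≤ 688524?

251

The n-th hexagonal number is n(2n−1).
Smallest index with value ≥ 225456: n = 336 (giving 225456).
Largest index with value ≤ 688524: n = 586 (giving 686206).
Indices 336 through 586: 251 terms.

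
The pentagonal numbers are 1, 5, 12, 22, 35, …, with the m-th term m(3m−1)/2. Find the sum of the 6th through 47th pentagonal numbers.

52941

Σ i(3i−1)/2 = (3Σi² − Σi) / 2 over i = 6..47.
Σi = 1128 − 15 = 1113 and Σi² = 35720 − 55 = 35665.
(3·35665 − 1·1113) / 2 = 105882/2 = 52941.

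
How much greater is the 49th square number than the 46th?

285

49² = 2401 and 46² = 2116.
Difference: 2401 − 2116 = 285.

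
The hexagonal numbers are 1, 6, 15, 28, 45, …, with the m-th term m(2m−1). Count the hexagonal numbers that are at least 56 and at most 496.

11

The n-th hexagonal number is n(2n−1).
Smallest index with value ≥ 56: n = 6 (giving 66).
Largest index with value ≤ 496: n = 16 (giving 496).
Indices 6 through 16: 11 terms.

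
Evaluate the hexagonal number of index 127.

32131

The 127th hexagonal number is n(2n−1) with n = 127.
127·(2·127 − 1) = 127·253 = 32131.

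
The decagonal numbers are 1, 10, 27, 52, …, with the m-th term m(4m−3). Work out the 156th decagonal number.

The 156th decagonal number is n(4n−3) with n = 156.
156·(4·156 − 3) = 156·621 = 96876.

96876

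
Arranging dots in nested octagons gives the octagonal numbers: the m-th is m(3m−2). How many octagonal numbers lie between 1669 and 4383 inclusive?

15

The n-th octagonal number is n(3n−2).
Smallest index with value ≥ 1669: n = 24 (giving 1680).
Largest index with value ≤ 4383: n = 38 (giving 4256).
Indices 24 through 38: 15 terms.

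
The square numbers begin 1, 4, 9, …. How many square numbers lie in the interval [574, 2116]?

23

The n-th square number is n².
Smallest index with value ≥ 574: n = 24 (giving 576).
Largest index with value ≤ 2116: n = 46 (giving 2116).
Indices 24 through 46: 23 terms.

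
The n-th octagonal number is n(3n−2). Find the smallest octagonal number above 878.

936

Solve n(3n−2) > 878 for integer n.
The largest n with value ≤ 878 is 17 (since 833 ≤ 878 < 936), so the first above is n = 18, value 936.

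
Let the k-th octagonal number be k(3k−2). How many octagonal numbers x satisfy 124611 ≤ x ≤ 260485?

The n-th octagonal number is n(3n−2).
Smallest index with value ≥ 124611: n = 205 (giving 125665).
Largest index with value ≤ 260485: n = 295 (giving 260485).
Indices 205 through 295: 91 terms.

91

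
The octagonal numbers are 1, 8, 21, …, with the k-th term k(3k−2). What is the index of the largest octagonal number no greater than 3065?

32

Solve n(3n−2) ≤ 3065 for integer n.
n = 32 gives 3008 ≤ 3065, while n = 33 gives 3201 > 3065; so the answer is index 32.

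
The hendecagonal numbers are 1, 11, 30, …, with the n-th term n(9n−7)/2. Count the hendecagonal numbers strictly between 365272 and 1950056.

373

The n-th hendecagonal number is n(9n−7)/2.
Smallest index with value > 365272: n = 286 (giving 367081).
Largest index with value < 1950056: n = 658 (giving 1946035).
Indices 286 through 658: 373 terms.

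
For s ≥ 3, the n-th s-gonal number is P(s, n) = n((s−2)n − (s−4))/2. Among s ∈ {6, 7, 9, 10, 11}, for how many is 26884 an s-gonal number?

2

s = 6: P(6, 116) = 26796 and P(6, 117) = 27261; 26884 is not s-gonal.
s = 7: P(7, 104) = 26884. ✓
s = 9: P(9, 88) = 26884. ✓
s = 10: P(10, 82) = 26650 and P(10, 83) = 27307; 26884 is not s-gonal.
s = 11: P(11, 77) = 26411 and P(11, 78) = 27105; 26884 is not s-gonal.
Hits: s ∈ {7, 9} → 2.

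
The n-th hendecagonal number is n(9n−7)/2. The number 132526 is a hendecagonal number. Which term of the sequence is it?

Set n(9n−7)/2 = 132526, giving 9n² − 7n − 265052 = 0.
The discriminant is 49 + 72·132526 = 9541921, and √9541921 = 3089.
So n = (7 + 3089) / 18 = 3096/18 = 172.

172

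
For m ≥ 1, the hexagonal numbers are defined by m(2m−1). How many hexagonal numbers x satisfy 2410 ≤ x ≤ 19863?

65

The n-th hexagonal number is n(2n−1).
Smallest index with value ≥ 2410: n = 35 (giving 2415).
Largest index with value ≤ 19863: n = 99 (giving 19503).
Indices 35 through 99: 65 terms.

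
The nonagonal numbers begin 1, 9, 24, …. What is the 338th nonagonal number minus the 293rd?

99270

338·(7·338 − 5)/2 = 399009 and 293·(7·293 − 5)/2 = 299739.
Difference: 399009 − 299739 = 99270.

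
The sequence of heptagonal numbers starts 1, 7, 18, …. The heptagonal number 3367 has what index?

37

Set n(5n−3)/2 = 3367, giving 5n² − 3n − 6734 = 0.
The discriminant is 9 + 40·3367 = 134689, and √134689 = 367.
So n = (3 + 367) / 10 = 370/10 = 37.
Check: 37·(5·37 − 3)/2 = 3367. ✓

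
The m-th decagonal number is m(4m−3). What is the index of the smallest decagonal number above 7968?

46

Solve n(4n−3) > 7968 for integer n.
The largest n with value ≤ 7968 is 45 (since 7965 ≤ 7968 < 8326), so the first above is n = 46, value 8326.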